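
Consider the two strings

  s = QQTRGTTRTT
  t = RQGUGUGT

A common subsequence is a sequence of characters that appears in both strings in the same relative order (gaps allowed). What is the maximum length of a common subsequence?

One common subsequence of length 3: Q [1,2], then G [5,7], then T [10,8], and the DP table's final entry dp[10][8] is also 3, so no common subsequence is longer.

3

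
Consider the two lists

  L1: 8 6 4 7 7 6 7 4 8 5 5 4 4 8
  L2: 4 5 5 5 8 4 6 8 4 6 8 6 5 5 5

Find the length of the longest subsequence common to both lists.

7

Match 8 at L1[1]=L2[5], then 6 at L1[2]=L2[7], then 4 at L1[3]=L2[9], then 6 at L1[6]=L2[10], then 8 at L1[9]=L2[11], then 5 at L1[10]=L2[14], then 5 at L1[11]=L2[15] — 7 values in the same relative order in both. Since dp[14][15] = 7, nothing longer is possible.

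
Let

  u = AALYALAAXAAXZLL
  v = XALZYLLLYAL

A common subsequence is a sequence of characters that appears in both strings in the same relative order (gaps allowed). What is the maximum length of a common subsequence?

Pick A [2,2], L [3,3], Y [4,5], L [6,8], A [11,10], L [15,11]; all 6 characters appear in both, in order. dp[15][11] = 6 confirms this is the maximum.

6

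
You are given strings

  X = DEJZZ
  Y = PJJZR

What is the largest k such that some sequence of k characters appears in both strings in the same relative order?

Let dp[i][j] be the LCS length of the first i characters of X and the first j characters of Y. dp[i][j] = dp[i-1][j-1]+1 when the i-th and j-th characters match, else max(dp[i-1][j], dp[i][j-1]).
    ·  P  J  J  Z  R
 ·  0  0  0  0  0  0
 D  0  0  0  0  0  0
 E  0  0  0  0  0  0
 J  0  0  1  1  1  1
 Z  0  0  1  1  2  2
 Z  0  0  1  1  2  2
dp[5][5] = 2. One LCS (by backtracking along matches): JZ.

2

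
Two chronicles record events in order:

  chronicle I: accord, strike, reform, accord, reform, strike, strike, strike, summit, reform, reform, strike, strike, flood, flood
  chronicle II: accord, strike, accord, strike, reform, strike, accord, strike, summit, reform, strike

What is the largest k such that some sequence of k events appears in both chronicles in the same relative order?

9

Taking accord (chronicle I #1, chronicle II #1); then strike (chronicle I #2, chronicle II #2); then accord (chronicle I #4, chronicle II #3); then reform (chronicle I #5, chronicle II #5); then strike (chronicle I #6, chronicle II #6); then strike (chronicle I #8, chronicle II #8); then summit (chronicle I #9, chronicle II #9); then reform (chronicle I #11, chronicle II #10); then strike (chronicle I #13, chronicle II #11) gives a common subsequence of length 9. Since dp[15][11] = 9, nothing longer is possible.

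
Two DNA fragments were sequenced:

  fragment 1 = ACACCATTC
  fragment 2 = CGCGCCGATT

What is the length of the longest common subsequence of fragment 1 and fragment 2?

Let dp[i][j] be the LCS length of the first i bases of fragment 1 and the first j bases of fragment 2. dp[i][j] = dp[i-1][j-1]+1 when the i-th and j-th bases match, else max(dp[i-1][j], dp[i][j-1]).
    ·  C  G  C  G  C  C  G  A  T  T
 ·  0  0  0  0  0  0  0  0  0  0  0
 A  0  0  0  0  0  0  0  0  1  1  1
 C  0  1  1  1  1  1  1  1  1  1  1
 A  0  1  1  1  1  1  1  1  2  2  2
 C  0  1  1  2  2  2  2  2  2  2  2
 C  0  1  1  2  2  3  3  3  3  3  3
 A  0  1  1  2  2  3  3  3  4  4  4
 T  0  1  1  2  2  3  3  3  4  5  5
 T  0  1  1  2  2  3  3  3  4  5  6
 C  0  1  1  2  2  3  4  4  4  5  6
dp[9][10] = 6. One LCS (by backtracking along matches): CCCATT.

6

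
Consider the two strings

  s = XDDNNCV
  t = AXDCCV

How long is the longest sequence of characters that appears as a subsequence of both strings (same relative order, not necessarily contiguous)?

4

One common subsequence of length 4: X [1,2]; then D [2,3]; then C [6,5]; then V [7,6]. dp[7][6] = 4 confirms this is the maximum.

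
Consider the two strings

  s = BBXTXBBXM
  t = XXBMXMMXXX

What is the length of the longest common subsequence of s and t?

5

Pick X (s #3, t #1), then X (s #5, t #2), then B (s #6, t #3), then X (s #8, t #5), then M (s #9, t #7); all 5 characters appear in both, in order. The LCS DP gives dp[9][10] = 5, so this is optimal.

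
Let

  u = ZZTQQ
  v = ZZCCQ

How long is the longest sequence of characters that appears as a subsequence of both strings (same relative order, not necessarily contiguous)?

Let dp[i][j] be the LCS length of the first i characters of u and the first j characters of v. dp[i][j] = dp[i-1][j-1]+1 when the i-th and j-th characters match, else max(dp[i-1][j], dp[i][j-1]).
    ·  Z  Z  C  C  Q
 ·  0  0  0  0  0  0
 Z  0  1  1  1  1  1
 Z  0  1  2  2  2  2
 T  0  1  2  2  2  2
 Q  0  1  2  2  2  3
 Q  0  1  2  2  2  3
dp[5][5] = 3. One LCS (by backtracking along matches): ZZQ.

3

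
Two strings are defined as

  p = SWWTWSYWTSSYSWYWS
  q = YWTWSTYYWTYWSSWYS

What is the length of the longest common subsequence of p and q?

12

Match W (p #3, q #2); then T (p #4, q #3); then W (p #5, q #4); then S (p #6, q #5); then Y (p #7, q #8); then W (p #8, q #9); then T (p #9, q #10); then S (p #11, q #13); then S (p #13, q #14); then W (p #14, q #15); then Y (p #15, q #16); then S (p #17, q #17) — 12 characters in the same relative order in both. dp[17][17] = 12 confirms this is the maximum.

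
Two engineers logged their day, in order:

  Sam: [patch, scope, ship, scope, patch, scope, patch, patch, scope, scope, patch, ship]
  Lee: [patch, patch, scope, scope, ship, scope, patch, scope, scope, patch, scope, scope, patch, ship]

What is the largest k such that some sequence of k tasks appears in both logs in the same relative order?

11

Pick patch (Sam #1, Lee #2), then scope (Sam #2, Lee #4), then ship (Sam #3, Lee #5), then scope (Sam #4, Lee #6), then patch (Sam #5, Lee #7), then scope (Sam #6, Lee #9), then patch (Sam #8, Lee #10), then scope (Sam #9, Lee #11), then scope (Sam #10, Lee #12), then patch (Sam #11, Lee #13), then ship (Sam #12, Lee #14); all 11 tasks appear in both, in order. Since dp[12][14] = 11, nothing longer is possible.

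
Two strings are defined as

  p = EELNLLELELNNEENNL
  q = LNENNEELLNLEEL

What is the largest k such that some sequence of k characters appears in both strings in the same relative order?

One common subsequence of length 9: E at p[1]=q[3], then E at p[2]=q[6], then E at p[7]=q[7], then L at p[8]=q[8], then L at p[10]=q[9], then N at p[11]=q[10], then E at p[13]=q[12], then E at p[14]=q[13], then L at p[17]=q[14]. Since dp[17][14] = 9, nothing longer is possible.

9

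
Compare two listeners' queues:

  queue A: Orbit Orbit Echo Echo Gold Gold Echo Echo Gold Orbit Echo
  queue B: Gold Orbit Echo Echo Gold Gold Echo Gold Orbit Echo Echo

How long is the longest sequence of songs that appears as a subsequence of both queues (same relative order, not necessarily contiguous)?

9

Match Orbit [2,2] → Echo [3,3] → Echo [4,4] → Gold [5,5] → Gold [6,6] → Echo [8,7] → Gold [9,8] → Orbit [10,9] → Echo [11,11] — 9 songs in the same relative order in both. Since dp[11][11] = 9, nothing longer is possible.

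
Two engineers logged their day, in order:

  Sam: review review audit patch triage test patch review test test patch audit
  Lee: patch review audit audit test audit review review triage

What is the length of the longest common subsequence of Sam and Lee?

4

One common subsequence of length 4: review (Sam #1, Lee #2), audit (Sam #3, Lee #4), test (Sam #6, Lee #5), review (Sam #8, Lee #8). The LCS DP gives dp[12][9] = 4, so this is optimal.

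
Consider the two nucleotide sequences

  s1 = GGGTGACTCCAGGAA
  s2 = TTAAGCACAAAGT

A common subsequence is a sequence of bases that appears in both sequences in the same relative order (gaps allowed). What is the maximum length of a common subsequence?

Taking T at s1[4]=s2[2]; then G at s1[5]=s2[5]; then A at s1[6]=s2[7]; then C at s1[10]=s2[8]; then A at s1[11]=s2[9]; then A at s1[14]=s2[10]; then A at s1[15]=s2[11] gives a common subsequence of length 7. Since dp[15][13] = 7, nothing longer is possible.

7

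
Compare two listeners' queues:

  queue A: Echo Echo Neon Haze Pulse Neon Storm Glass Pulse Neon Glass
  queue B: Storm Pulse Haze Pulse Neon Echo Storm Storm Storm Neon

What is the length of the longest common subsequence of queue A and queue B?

5

Taking Haze at queue A[4]=queue B[3], Pulse at queue A[5]=queue B[4], Neon at queue A[6]=queue B[5], Storm at queue A[7]=queue B[9], Neon at queue A[10]=queue B[10] gives a common subsequence of length 5. dp[11][10] = 5 confirms this is the maximum.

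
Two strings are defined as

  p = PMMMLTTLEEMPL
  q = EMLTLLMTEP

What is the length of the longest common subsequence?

6

One common subsequence of length 6: M (p #4, q #2); then L (p #5, q #3); then T (p #6, q #4); then T (p #7, q #8); then E (p #10, q #9); then P (p #12, q #10). dp[13][10] = 6 confirms this is the maximum.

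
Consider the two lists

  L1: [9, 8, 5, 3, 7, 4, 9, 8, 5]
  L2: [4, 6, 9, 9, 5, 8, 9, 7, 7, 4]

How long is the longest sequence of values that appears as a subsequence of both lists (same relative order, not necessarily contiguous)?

Let dp[i][j] be the LCS length of the first i values of L1 and the first j values of L2. dp[i][j] = dp[i-1][j-1]+1 when the i-th and j-th values match, else max(dp[i-1][j], dp[i][j-1]).
    ·  4  6  9  9  5  8  9  7  7  4
 ·  0  0  0  0  0  0  0  0  0  0  0
 9  0  0  0  1  1  1  1  1  1  1  1
 8  0  0  0  1  1  1  2  2  2  2  2
 5  0  0  0  1  1  2  2  2  2  2  2
 3  0  0  0  1  1  2  2  2  2  2  2
 7  0  0  0  1  1  2  2  2  3  3  3
 4  0  1  1  1  1  2  2  2  3  3  4
 9  0  1  1  2  2  2  2  3  3  3  4
 8  0  1  1  2  2  2  3  3  3  3  4
 5  0  1  1  2  2  3  3  3  3  3  4
dp[9][10] = 4. One LCS (by backtracking along matches): 9, 8, 7, 4.

4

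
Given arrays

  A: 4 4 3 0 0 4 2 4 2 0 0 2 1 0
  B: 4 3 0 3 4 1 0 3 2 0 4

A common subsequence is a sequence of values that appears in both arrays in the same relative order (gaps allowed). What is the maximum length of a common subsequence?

Pick 4 (A #2, B #1); then 3 (A #3, B #2); then 0 (A #4, B #3); then 4 (A #6, B #5); then 0 (A #10, B #7); then 2 (A #12, B #9); then 0 (A #14, B #10); all 7 values appear in both, in order. Since dp[14][11] = 7, nothing longer is possible.

7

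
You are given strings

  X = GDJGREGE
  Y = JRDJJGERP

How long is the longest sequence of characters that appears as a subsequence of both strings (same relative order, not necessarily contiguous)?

4

Let dp[i][j] be the LCS length of the first i characters of X and the first j characters of Y. dp[i][j] = dp[i-1][j-1]+1 when the i-th and j-th characters match, else max(dp[i-1][j], dp[i][j-1]).
    ·  J  R  D  J  J  G  E  R  P
 ·  0  0  0  0  0  0  0  0  0  0
 G  0  0  0  0  0  0  1  1  1  1
 D  0  0  0  1  1  1  1  1  1  1
 J  0  1  1  1  2  2  2  2  2  2
 G  0  1  1  1  2  2  3  3  3  3
 R  0  1  2  2  2  2  3  3  4  4
 E  0  1  2  2  2  2  3  4  4  4
 G  0  1  2  2  2  2  3  4  4  4
 E  0  1  2  2  2  2  3  4  4  4
dp[8][9] = 4. One LCS (by backtracking along matches): DJGR.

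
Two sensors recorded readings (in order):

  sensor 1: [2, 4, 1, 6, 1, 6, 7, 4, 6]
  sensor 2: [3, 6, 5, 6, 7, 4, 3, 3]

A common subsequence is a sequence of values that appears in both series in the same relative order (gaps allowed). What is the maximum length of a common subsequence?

Match 6 [4,2], 6 [6,4], 7 [7,5], 4 [8,6] — 4 values in the same relative order in both. Since dp[9][8] = 4, nothing longer is possible.

4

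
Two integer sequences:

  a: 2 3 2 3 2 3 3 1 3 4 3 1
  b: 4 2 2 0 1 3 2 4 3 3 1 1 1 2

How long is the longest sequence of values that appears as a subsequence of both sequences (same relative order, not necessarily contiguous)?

8

Match 2 at a[1]=b[2] → 2 at a[3]=b[3] → 3 at a[4]=b[6] → 2 at a[5]=b[7] → 3 at a[6]=b[9] → 3 at a[7]=b[10] → 1 at a[8]=b[12] → 1 at a[12]=b[13] — 8 values in the same relative order in both. The LCS DP gives dp[12][14] = 8, so this is optimal.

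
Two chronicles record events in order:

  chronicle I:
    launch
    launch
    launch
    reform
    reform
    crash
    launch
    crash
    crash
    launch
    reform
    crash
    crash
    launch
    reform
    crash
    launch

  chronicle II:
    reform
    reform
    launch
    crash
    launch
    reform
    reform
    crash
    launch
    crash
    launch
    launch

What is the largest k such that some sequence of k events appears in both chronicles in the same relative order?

10

One common subsequence of length 10: reform at chronicle I[4]=chronicle II[1] → reform at chronicle I[5]=chronicle II[2] → launch at chronicle I[7]=chronicle II[3] → crash at chronicle I[9]=chronicle II[4] → launch at chronicle I[10]=chronicle II[5] → reform at chronicle I[11]=chronicle II[7] → crash at chronicle I[12]=chronicle II[8] → crash at chronicle I[13]=chronicle II[10] → launch at chronicle I[14]=chronicle II[11] → launch at chronicle I[17]=chronicle II[12]. The LCS DP gives dp[17][12] = 10, so this is optimal.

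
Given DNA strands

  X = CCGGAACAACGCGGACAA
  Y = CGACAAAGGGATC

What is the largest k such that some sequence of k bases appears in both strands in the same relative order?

11

Pick C at X[2]=Y[1], G at X[4]=Y[2], A at X[5]=Y[3], A at X[6]=Y[5], A at X[8]=Y[6], A at X[9]=Y[7], G at X[11]=Y[8], G at X[13]=Y[9], G at X[14]=Y[10], A at X[15]=Y[11], C at X[16]=Y[13]; all 11 bases appear in both, in order. Since dp[18][13] = 11, nothing longer is possible.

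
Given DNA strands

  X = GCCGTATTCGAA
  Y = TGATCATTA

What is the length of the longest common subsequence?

6

Let dp[i][j] be the LCS length of the first i bases of X and the first j bases of Y. dp[i][j] = dp[i-1][j-1]+1 when the i-th and j-th bases match, else max(dp[i-1][j], dp[i][j-1]).
    ·  T  G  A  T  C  A  T  T  A
 ·  0  0  0  0  0  0  0  0  0  0
 G  0  0  1  1  1  1  1  1  1  1
 C  0  0  1  1  1  2  2  2  2  2
 C  0  0  1  1  1  2  2  2  2  2
 G  0  0  1  1  1  2  2  2  2  2
 T  0  1  1  1  2  2  2  3  3  3
 A  0  1  1  2  2  2  3  3  3  4
 T  0  1  1  2  3  3  3  4  4  4
 T  0  1  1  2  3  3  3  4  5  5
 C  0  1  1  2  3  4  4  4  5  5
 G  0  1  2  2  3  4  4  4  5  5
 A  0  1  2  3  3  4  5  5  5  6
 A  0  1  2  3  3  4  5  5  5  6
dp[12][9] = 6. One LCS (by backtracking along matches): GCATTA.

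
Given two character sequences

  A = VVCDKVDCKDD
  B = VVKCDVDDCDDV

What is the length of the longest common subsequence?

Let dp[i][j] be the LCS length of the first i characters of A and the first j characters of B. dp[i][j] = dp[i-1][j-1]+1 when the i-th and j-th characters match, else max(dp[i-1][j], dp[i][j-1]).
    ·  V  V  K  C  D  V  D  D  C  D  D  V
 ·  0  0  0  0  0  0  0  0  0  0  0  0  0
 V  0  1  1  1  1  1  1  1  1  1  1  1  1
 V  0  1  2  2  2  2  2  2  2  2  2  2  2
 C  0  1  2  2  3  3  3  3  3  3  3  3  3
 D  0  1  2  2  3  4  4  4  4  4  4  4  4
 K  0  1  2  3  3  4  4  4  4  4  4  4  4
 V  0  1  2  3  3  4  5  5  5  5  5  5  5
 D  0  1  2  3  3  4  5  6  6  6  6  6  6
 C  0  1  2  3  4  4  5  6  6  7  7  7  7
 K  0  1  2  3  4  4  5  6  6  7  7  7  7
 D  0  1  2  3  4  5  5  6  7  7  8  8  8
 D  0  1  2  3  4  5  5  6  7  7  8  9  9
dp[11][12] = 9. One LCS (by backtracking along matches): VVCDVDCDD.

9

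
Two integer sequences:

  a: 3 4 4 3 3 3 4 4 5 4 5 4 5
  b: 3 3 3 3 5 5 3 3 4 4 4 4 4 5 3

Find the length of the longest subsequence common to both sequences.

One common subsequence of length 9: 3 (a #1, b #3), then 3 (a #4, b #4), then 3 (a #5, b #7), then 3 (a #6, b #8), then 4 (a #7, b #10), then 4 (a #8, b #11), then 4 (a #10, b #12), then 4 (a #12, b #13), then 5 (a #13, b #14). The LCS DP gives dp[13][15] = 9, so this is optimal.

9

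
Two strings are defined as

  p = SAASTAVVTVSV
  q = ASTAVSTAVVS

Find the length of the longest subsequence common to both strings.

8

Let dp[i][j] be the LCS length of the first i characters of p and the first j characters of q. dp[i][j] = dp[i-1][j-1]+1 when the i-th and j-th characters match, else max(dp[i-1][j], dp[i][j-1]).
    ·  A  S  T  A  V  S  T  A  V  V  S
 ·  0  0  0  0  0  0  0  0  0  0  0  0
 S  0  0  1  1  1  1  1  1  1  1  1  1
 A  0  1  1  1  2  2  2  2  2  2  2  2
 A  0  1  1  1  2  2  2  2  3  3  3  3
 S  0  1  2  2  2  2  3  3  3  3  3  4
 T  0  1  2  3  3  3  3  4  4  4  4  4
 A  0  1  2  3  4  4  4  4  5  5  5  5
 V  0  1  2  3  4  5  5  5  5  6  6  6
 V  0  1  2  3  4  5  5  5  5  6  7  7
 T  0  1  2  3  4  5  5  6  6  6  7  7
 V  0  1  2  3  4  5  5  6  6  7  7  7
 S  0  1  2  3  4  5  6  6  6  7  7  8
 V  0  1  2  3  4  5  6  6  6  7  8  8
dp[12][11] = 8. One LCS (by backtracking along matches): SASTAVVS.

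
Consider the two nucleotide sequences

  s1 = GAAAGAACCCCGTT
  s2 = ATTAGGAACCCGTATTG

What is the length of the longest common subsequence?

Pick A (s1 #2, s2 #1); then A (s1 #3, s2 #4); then G (s1 #5, s2 #6); then A (s1 #6, s2 #7); then A (s1 #7, s2 #8); then C (s1 #9, s2 #9); then C (s1 #10, s2 #10); then C (s1 #11, s2 #11); then G (s1 #12, s2 #12); then T (s1 #13, s2 #15); then T (s1 #14, s2 #16); all 11 bases appear in both, in order. The LCS DP gives dp[14][17] = 11, so this is optimal.

11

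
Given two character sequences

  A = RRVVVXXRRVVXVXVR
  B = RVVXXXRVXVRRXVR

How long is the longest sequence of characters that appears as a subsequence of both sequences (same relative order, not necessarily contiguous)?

Pick R [2,1], V [3,2], V [4,3], X [6,5], X [7,6], R [9,7], V [11,8], X [12,9], V [13,10], X [14,13], V [15,14], R [16,15]; all 12 characters appear in both, in order. dp[16][15] = 12 confirms this is the maximum.

12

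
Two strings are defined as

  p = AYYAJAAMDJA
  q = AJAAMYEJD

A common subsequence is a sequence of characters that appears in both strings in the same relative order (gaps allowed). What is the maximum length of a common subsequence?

6

Match A [4,1], J [5,2], A [6,3], A [7,4], M [8,5], D [9,9] — 6 characters in the same relative order in both. The LCS DP gives dp[11][9] = 6, so this is optimal.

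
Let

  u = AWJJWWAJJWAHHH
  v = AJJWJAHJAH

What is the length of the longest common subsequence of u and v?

Taking A (u #1, v #1), then J (u #3, v #2), then J (u #4, v #3), then W (u #5, v #4), then A (u #7, v #6), then J (u #9, v #8), then A (u #11, v #9), then H (u #14, v #10) gives a common subsequence of length 8, and the DP table's final entry dp[14][10] is also 8, so no common subsequence is longer.

8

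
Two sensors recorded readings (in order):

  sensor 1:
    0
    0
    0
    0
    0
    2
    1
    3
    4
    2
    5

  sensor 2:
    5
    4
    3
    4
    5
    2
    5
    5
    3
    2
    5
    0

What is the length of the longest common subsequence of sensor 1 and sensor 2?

4

Pick 2 [6,6], 3 [8,9], 2 [10,10], 5 [11,11]; all 4 values appear in both, in order. Since dp[11][12] = 4, nothing longer is possible.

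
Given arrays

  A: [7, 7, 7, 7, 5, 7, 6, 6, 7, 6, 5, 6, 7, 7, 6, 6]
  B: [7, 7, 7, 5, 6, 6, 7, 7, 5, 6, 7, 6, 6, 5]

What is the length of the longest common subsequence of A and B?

Taking 7 [2,1] → 7 [3,2] → 7 [4,3] → 5 [5,4] → 6 [7,5] → 6 [8,6] → 7 [9,8] → 5 [11,9] → 6 [12,10] → 7 [14,11] → 6 [15,12] → 6 [16,13] gives a common subsequence of length 12. The LCS DP gives dp[16][14] = 12, so this is optimal.

12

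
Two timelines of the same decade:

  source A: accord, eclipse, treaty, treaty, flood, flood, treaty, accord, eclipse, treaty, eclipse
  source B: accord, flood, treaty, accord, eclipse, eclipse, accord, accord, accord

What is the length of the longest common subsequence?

Taking accord at source A[1]=source B[1], then flood at source A[6]=source B[2], then treaty at source A[7]=source B[3], then accord at source A[8]=source B[4], then eclipse at source A[9]=source B[5], then eclipse at source A[11]=source B[6] gives a common subsequence of length 6. The LCS DP gives dp[11][9] = 6, so this is optimal.

6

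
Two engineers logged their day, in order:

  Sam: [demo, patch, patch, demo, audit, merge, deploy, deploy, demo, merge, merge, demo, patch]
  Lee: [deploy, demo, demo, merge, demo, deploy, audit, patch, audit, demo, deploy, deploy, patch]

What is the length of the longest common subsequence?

6

One common subsequence of length 6: demo [1,5] → patch [2,8] → demo [4,10] → deploy [7,11] → deploy [8,12] → patch [13,13], and the DP table's final entry dp[13][13] is also 6, so no common subsequence is longer.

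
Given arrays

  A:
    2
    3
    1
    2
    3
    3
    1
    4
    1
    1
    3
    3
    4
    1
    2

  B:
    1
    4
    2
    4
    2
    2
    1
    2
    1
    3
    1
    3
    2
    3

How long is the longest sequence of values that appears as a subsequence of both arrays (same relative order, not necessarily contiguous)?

Pick 1 [3,1]; then 2 [4,3]; then 4 [8,4]; then 1 [9,7]; then 1 [10,9]; then 3 [11,10]; then 3 [12,12]; then 2 [15,13]; all 8 values appear in both, in order, and the DP table's final entry dp[15][14] is also 8, so no common subsequence is longer.

8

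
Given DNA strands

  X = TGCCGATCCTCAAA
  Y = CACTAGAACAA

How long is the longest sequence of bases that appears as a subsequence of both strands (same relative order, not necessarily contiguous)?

Match C [3,1]; then C [4,3]; then G [5,6]; then A [6,8]; then C [11,9]; then A [13,10]; then A [14,11] — 7 bases in the same relative order in both. dp[14][11] = 7 confirms this is the maximum.

7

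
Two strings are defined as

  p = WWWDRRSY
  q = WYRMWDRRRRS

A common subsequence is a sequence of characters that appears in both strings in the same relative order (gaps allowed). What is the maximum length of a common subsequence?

Let dp[i][j] be the LCS length of the first i characters of p and the first j characters of q. dp[i][j] = dp[i-1][j-1]+1 when the i-th and j-th characters match, else max(dp[i-1][j], dp[i][j-1]).
    ·  W  Y  R  M  W  D  R  R  R  R  S
 ·  0  0  0  0  0  0  0  0  0  0  0  0
 W  0  1  1  1  1  1  1  1  1  1  1  1
 W  0  1  1  1  1  2  2  2  2  2  2  2
 W  0  1  1  1  1  2  2  2  2  2  2  2
 D  0  1  1  1  1  2  3  3  3  3  3  3
 R  0  1  1  2  2  2  3  4  4  4  4  4
 R  0  1  1  2  2  2  3  4  5  5  5  5
 S  0  1  1  2  2  2  3  4  5  5  5  6
 Y  0  1  2  2  2  2  3  4  5  5  5  6
dp[8][11] = 6. One LCS (by backtracking along matches): WWDRRS.

6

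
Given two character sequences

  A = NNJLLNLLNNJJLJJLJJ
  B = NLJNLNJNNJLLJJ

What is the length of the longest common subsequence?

11

Pick N [1,1], then N [2,4], then L [5,5], then N [6,6], then N [9,8], then N [10,9], then J [12,10], then L [13,11], then L [16,12], then J [17,13], then J [18,14]; all 11 characters appear in both, in order. Since dp[18][14] = 11, nothing longer is possible.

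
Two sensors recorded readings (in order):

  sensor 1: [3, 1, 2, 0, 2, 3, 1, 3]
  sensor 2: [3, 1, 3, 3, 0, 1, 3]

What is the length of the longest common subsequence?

5

One common subsequence of length 5: 3 (sensor 1 #1, sensor 2 #1), 1 (sensor 1 #2, sensor 2 #2), 0 (sensor 1 #4, sensor 2 #5), 1 (sensor 1 #7, sensor 2 #6), 3 (sensor 1 #8, sensor 2 #7). The LCS DP gives dp[8][7] = 5, so this is optimal.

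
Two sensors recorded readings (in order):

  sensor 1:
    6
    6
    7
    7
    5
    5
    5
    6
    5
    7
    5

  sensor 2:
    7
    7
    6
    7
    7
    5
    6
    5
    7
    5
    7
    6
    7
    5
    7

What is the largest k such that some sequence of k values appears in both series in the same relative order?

9

Pick 6 at sensor 1[2]=sensor 2[3], 7 at sensor 1[3]=sensor 2[4], 7 at sensor 1[4]=sensor 2[5], 5 at sensor 1[5]=sensor 2[6], 5 at sensor 1[6]=sensor 2[8], 5 at sensor 1[7]=sensor 2[10], 6 at sensor 1[8]=sensor 2[12], 5 at sensor 1[9]=sensor 2[14], 7 at sensor 1[10]=sensor 2[15]; all 9 values appear in both, in order, and the DP table's final entry dp[11][15] is also 9, so no common subsequence is longer.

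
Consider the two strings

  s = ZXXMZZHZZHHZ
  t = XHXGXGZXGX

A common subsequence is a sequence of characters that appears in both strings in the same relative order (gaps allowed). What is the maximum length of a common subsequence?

3

Pick Z (s #1, t #7); then X (s #2, t #8); then X (s #3, t #10); all 3 characters appear in both, in order. The LCS DP gives dp[12][10] = 3, so this is optimal.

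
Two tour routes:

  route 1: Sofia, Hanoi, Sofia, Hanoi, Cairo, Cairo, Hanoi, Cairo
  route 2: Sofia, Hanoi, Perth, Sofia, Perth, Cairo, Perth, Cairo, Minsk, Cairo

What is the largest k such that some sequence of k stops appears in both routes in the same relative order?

6

Taking Sofia at route 1[1]=route 2[1] → Hanoi at route 1[2]=route 2[2] → Sofia at route 1[3]=route 2[4] → Cairo at route 1[5]=route 2[6] → Cairo at route 1[6]=route 2[8] → Cairo at route 1[8]=route 2[10] gives a common subsequence of length 6. dp[8][10] = 6 confirms this is the maximum.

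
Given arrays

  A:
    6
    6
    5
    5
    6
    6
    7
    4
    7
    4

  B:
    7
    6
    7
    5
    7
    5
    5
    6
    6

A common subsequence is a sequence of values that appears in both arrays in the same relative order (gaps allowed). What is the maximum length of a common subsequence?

5

Pick 6 (A #1, B #2), 5 (A #3, B #6), 5 (A #4, B #7), 6 (A #5, B #8), 6 (A #6, B #9); all 5 values appear in both, in order. Since dp[10][9] = 5, nothing longer is possible.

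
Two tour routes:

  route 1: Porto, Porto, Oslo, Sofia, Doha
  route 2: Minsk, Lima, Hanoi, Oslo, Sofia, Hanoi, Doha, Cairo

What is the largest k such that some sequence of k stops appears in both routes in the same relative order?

Match Oslo [3,4]; then Sofia [4,5]; then Doha [5,7] — 3 stops in the same relative order in both. dp[5][8] = 3 confirms this is the maximum.

3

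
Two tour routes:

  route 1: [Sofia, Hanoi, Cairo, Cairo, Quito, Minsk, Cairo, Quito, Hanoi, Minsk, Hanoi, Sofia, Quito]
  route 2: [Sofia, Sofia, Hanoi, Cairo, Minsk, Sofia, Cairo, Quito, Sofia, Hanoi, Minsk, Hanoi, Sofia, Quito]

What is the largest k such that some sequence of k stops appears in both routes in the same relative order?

11

Pick Sofia [1,2], Hanoi [2,3], Cairo [4,4], Minsk [6,5], Cairo [7,7], Quito [8,8], Hanoi [9,10], Minsk [10,11], Hanoi [11,12], Sofia [12,13], Quito [13,14]; all 11 stops appear in both, in order, and the DP table's final entry dp[13][14] is also 11, so no common subsequence is longer.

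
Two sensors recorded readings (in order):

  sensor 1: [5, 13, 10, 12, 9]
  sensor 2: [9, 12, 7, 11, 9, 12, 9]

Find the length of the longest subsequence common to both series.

Pick 12 (sensor 1 #4, sensor 2 #6) → 9 (sensor 1 #5, sensor 2 #7); all 2 values appear in both, in order. The LCS DP gives dp[5][7] = 2, so this is optimal.

2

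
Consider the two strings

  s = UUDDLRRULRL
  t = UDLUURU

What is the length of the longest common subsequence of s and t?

5

Match U (s #2, t #1), then D (s #4, t #2), then L (s #5, t #3), then R (s #7, t #6), then U (s #8, t #7) — 5 characters in the same relative order in both. The LCS DP gives dp[11][7] = 5, so this is optimal.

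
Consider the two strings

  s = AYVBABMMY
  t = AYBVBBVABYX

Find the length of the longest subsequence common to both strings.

7

Let dp[i][j] be the LCS length of the first i characters of s and the first j characters of t. dp[i][j] = dp[i-1][j-1]+1 when the i-th and j-th characters match, else max(dp[i-1][j], dp[i][j-1]).
    ·  A  Y  B  V  B  B  V  A  B  Y  X
 ·  0  0  0  0  0  0  0  0  0  0  0  0
 A  0  1  1  1  1  1  1  1  1  1  1  1
 Y  0  1  2  2  2  2  2  2  2  2  2  2
 V  0  1  2  2  3  3  3  3  3  3  3  3
 B  0  1  2  3  3  4  4  4  4  4  4  4
 A  0  1  2  3  3  4  4  4  5  5  5  5
 B  0  1  2  3  3  4  5  5  5  6  6  6
 M  0  1  2  3  3  4  5  5  5  6  6  6
 M  0  1  2  3  3  4  5  5  5  6  6  6
 Y  0  1  2  3  3  4  5  5  5  6  7  7
dp[9][11] = 7. One LCS (by backtracking along matches): AYVBABY.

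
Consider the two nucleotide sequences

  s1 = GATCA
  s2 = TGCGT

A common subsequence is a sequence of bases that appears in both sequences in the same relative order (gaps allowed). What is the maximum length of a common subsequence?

2

Let dp[i][j] be the LCS length of the first i bases of s1 and the first j bases of s2. dp[i][j] = dp[i-1][j-1]+1 when the i-th and j-th bases match, else max(dp[i-1][j], dp[i][j-1]).
    ·  T  G  C  G  T
 ·  0  0  0  0  0  0
 G  0  0  1  1  1  1
 A  0  0  1  1  1  1
 T  0  1  1  1  1  2
 C  0  1  1  2  2  2
 A  0  1  1  2  2  2
dp[5][5] = 2. One LCS (by backtracking along matches): GT.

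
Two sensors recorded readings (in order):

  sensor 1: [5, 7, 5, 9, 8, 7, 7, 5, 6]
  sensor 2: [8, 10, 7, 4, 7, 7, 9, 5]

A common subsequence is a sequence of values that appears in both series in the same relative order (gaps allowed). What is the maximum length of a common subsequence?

4

Pick 7 (sensor 1 #2, sensor 2 #3), 7 (sensor 1 #6, sensor 2 #5), 7 (sensor 1 #7, sensor 2 #6), 5 (sensor 1 #8, sensor 2 #8); all 4 values appear in both, in order. dp[9][8] = 4 confirms this is the maximum.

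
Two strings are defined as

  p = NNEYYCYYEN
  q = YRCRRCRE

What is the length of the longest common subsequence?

3

Match Y [4,1], C [6,6], E [9,8] — 3 characters in the same relative order in both. Since dp[10][8] = 3, nothing longer is possible.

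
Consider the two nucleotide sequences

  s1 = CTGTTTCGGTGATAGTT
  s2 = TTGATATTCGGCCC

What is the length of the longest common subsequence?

Pick T at s1[2]=s2[2], then G at s1[3]=s2[3], then T at s1[4]=s2[5], then T at s1[5]=s2[7], then T at s1[6]=s2[8], then C at s1[7]=s2[9], then G at s1[8]=s2[10], then G at s1[9]=s2[11]; all 8 bases appear in both, in order. Since dp[17][14] = 8, nothing longer is possible.

8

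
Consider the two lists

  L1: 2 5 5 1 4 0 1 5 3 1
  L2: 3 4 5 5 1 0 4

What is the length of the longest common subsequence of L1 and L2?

4

Let dp[i][j] be the LCS length of the first i values of L1 and the first j values of L2. dp[i][j] = dp[i-1][j-1]+1 when the i-th and j-th values match, else max(dp[i-1][j], dp[i][j-1]).
    ·  3  4  5  5  1  0  4
 ·  0  0  0  0  0  0  0  0
 2  0  0  0  0  0  0  0  0
 5  0  0  0  1  1  1  1  1
 5  0  0  0  1  2  2  2  2
 1  0  0  0  1  2  3  3  3
 4  0  0  1  1  2  3  3  4
 0  0  0  1  1  2  3  4  4
 1  0  0  1  1  2  3  4  4
 5  0  0  1  2  2  3  4  4
 3  0  1  1  2  2  3  4  4
 1  0  1  1  2  2  3  4  4
dp[10][7] = 4. One LCS (by backtracking along matches): 5, 5, 1, 4.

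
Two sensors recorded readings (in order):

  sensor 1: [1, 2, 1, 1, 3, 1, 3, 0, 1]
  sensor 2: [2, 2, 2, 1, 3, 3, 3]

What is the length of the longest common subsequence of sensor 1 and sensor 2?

4

One common subsequence of length 4: 2 [2,3], then 1 [3,4], then 3 [5,6], then 3 [7,7]. dp[9][7] = 4 confirms this is the maximum.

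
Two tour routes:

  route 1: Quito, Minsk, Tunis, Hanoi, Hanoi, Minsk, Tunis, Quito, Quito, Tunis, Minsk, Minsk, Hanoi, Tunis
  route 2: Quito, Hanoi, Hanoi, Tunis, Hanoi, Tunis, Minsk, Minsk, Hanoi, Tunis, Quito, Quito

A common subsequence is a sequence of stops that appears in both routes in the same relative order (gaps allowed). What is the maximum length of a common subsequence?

One common subsequence of length 9: Quito [1,1], then Hanoi [4,2], then Hanoi [5,3], then Tunis [7,4], then Tunis [10,6], then Minsk [11,7], then Minsk [12,8], then Hanoi [13,9], then Tunis [14,10]. The LCS DP gives dp[14][12] = 9, so this is optimal.

9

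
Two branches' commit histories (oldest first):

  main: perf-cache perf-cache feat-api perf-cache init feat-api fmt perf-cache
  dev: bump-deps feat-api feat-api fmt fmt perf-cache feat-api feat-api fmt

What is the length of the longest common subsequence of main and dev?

4

One common subsequence of length 4: perf-cache [2,6] → feat-api [3,7] → feat-api [6,8] → fmt [7,9], and the DP table's final entry dp[8][9] is also 4, so no common subsequence is longer.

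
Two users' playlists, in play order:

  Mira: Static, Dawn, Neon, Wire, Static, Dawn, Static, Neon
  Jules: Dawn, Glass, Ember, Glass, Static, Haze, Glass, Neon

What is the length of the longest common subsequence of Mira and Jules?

3

Taking Dawn (Mira #2, Jules #1) → Static (Mira #5, Jules #5) → Neon (Mira #8, Jules #8) gives a common subsequence of length 3, and the DP table's final entry dp[8][8] is also 3, so no common subsequence is longer.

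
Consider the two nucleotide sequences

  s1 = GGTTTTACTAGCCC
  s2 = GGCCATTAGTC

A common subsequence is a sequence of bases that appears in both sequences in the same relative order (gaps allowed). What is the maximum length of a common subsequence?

Taking G at s1[1]=s2[1] → G at s1[2]=s2[2] → T at s1[5]=s2[6] → T at s1[6]=s2[7] → A at s1[7]=s2[8] → T at s1[9]=s2[10] → C at s1[14]=s2[11] gives a common subsequence of length 7. Since dp[14][11] = 7, nothing longer is possible.

7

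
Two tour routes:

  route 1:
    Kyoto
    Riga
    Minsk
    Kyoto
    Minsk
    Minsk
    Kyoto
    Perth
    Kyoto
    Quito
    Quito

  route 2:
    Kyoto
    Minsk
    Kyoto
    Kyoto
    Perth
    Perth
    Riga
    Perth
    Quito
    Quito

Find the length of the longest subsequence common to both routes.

7

One common subsequence of length 7: Kyoto (route 1 #1, route 2 #1); then Minsk (route 1 #3, route 2 #2); then Kyoto (route 1 #4, route 2 #3); then Kyoto (route 1 #7, route 2 #4); then Perth (route 1 #8, route 2 #8); then Quito (route 1 #10, route 2 #9); then Quito (route 1 #11, route 2 #10). dp[11][10] = 7 confirms this is the maximum.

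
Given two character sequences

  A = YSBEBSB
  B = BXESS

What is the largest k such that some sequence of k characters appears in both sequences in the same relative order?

Match B [3,1] → E [4,3] → S [6,5] — 3 characters in the same relative order in both. dp[7][5] = 3 confirms this is the maximum.

3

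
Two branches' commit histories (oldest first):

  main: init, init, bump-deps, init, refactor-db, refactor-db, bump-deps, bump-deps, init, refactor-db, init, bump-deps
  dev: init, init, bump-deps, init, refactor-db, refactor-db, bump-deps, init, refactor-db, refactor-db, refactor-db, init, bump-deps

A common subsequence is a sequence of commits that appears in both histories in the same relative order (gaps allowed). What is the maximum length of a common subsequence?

Pick init [1,1], init [2,2], bump-deps [3,3], init [4,4], refactor-db [5,5], refactor-db [6,6], bump-deps [8,7], init [9,8], refactor-db [10,11], init [11,12], bump-deps [12,13]; all 11 commits appear in both, in order. dp[12][13] = 11 confirms this is the maximum.

11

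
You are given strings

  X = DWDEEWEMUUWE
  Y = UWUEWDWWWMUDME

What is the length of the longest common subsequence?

6

Match D (X #1, Y #6); then W (X #2, Y #8); then W (X #6, Y #9); then M (X #8, Y #10); then U (X #9, Y #11); then E (X #12, Y #14) — 6 characters in the same relative order in both, and the DP table's final entry dp[12][14] is also 6, so no common subsequence is longer.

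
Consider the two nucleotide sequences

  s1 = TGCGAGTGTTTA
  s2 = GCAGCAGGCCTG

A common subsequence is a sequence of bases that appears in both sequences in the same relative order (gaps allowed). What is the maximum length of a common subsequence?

Let dp[i][j] be the LCS length of the first i bases of s1 and the first j bases of s2. dp[i][j] = dp[i-1][j-1]+1 when the i-th and j-th bases match, else max(dp[i-1][j], dp[i][j-1]).
    ·  G  C  A  G  C  A  G  G  C  C  T  G
 ·  0  0  0  0  0  0  0  0  0  0  0  0  0
 T  0  0  0  0  0  0  0  0  0  0  0  1  1
 G  0  1  1  1  1  1  1  1  1  1  1  1  2
 C  0  1  2  2  2  2  2  2  2  2  2  2  2
 G  0  1  2  2  3  3  3  3  3  3  3  3  3
 A  0  1  2  3  3  3  4  4  4  4  4  4  4
 G  0  1  2  3  4  4  4  5  5  5  5  5  5
 T  0  1  2  3  4  4  4  5  5  5  5  6  6
 G  0  1  2  3  4  4  4  5  6  6  6  6  7
 T  0  1  2  3  4  4  4  5  6  6  6  7  7
 T  0  1  2  3  4  4  4  5  6  6  6  7  7
 T  0  1  2  3  4  4  4  5  6  6  6  7  7
 A  0  1  2  3  4  4  5  5  6  6  6  7  7
dp[12][12] = 7. One LCS (by backtracking along matches): GCGAGTG.

7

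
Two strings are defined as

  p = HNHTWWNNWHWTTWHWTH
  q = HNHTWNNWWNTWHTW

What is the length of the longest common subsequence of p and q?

13

Taking H (p #1, q #1), N (p #2, q #2), H (p #3, q #3), T (p #4, q #4), W (p #6, q #5), N (p #7, q #6), N (p #8, q #7), W (p #9, q #8), W (p #11, q #9), T (p #13, q #11), W (p #14, q #12), H (p #15, q #13), W (p #16, q #15) gives a common subsequence of length 13, and the DP table's final entry dp[18][15] is also 13, so no common subsequence is longer.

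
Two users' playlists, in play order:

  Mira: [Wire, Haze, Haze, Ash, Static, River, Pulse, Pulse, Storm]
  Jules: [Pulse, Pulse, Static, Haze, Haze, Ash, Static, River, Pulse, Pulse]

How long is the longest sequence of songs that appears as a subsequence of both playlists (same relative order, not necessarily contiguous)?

Taking Haze at Mira[2]=Jules[4] → Haze at Mira[3]=Jules[5] → Ash at Mira[4]=Jules[6] → Static at Mira[5]=Jules[7] → River at Mira[6]=Jules[8] → Pulse at Mira[7]=Jules[9] → Pulse at Mira[8]=Jules[10] gives a common subsequence of length 7. dp[9][10] = 7 confirms this is the maximum.

7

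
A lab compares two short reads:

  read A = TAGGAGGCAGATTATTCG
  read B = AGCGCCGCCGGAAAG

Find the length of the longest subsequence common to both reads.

One common subsequence of length 9: A at read A[2]=read B[1] → G at read A[3]=read B[4] → G at read A[4]=read B[7] → G at read A[6]=read B[10] → G at read A[7]=read B[11] → A at read A[9]=read B[12] → A at read A[11]=read B[13] → A at read A[14]=read B[14] → G at read A[18]=read B[15]. The LCS DP gives dp[18][15] = 9, so this is optimal.

9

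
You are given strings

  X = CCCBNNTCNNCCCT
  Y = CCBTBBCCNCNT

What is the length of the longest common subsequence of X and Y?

Match C [2,1], C [3,2], B [4,3], T [7,4], C [8,8], N [9,9], N [10,11], T [14,12] — 8 characters in the same relative order in both, and the DP table's final entry dp[14][12] is also 8, so no common subsequence is longer.

8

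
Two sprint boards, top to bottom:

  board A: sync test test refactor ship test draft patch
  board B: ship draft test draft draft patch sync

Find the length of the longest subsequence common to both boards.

4

Pick ship [5,1]; then test [6,3]; then draft [7,5]; then patch [8,6]; all 4 tasks appear in both, in order. dp[8][7] = 4 confirms this is the maximum.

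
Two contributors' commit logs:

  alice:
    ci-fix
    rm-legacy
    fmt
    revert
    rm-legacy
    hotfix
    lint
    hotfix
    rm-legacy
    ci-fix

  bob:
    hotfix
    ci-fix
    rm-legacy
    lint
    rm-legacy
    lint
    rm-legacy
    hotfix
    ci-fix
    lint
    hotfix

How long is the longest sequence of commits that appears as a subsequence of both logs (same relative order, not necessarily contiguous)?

6

Taking ci-fix at alice[1]=bob[2] → rm-legacy at alice[2]=bob[5] → rm-legacy at alice[5]=bob[7] → hotfix at alice[6]=bob[8] → lint at alice[7]=bob[10] → hotfix at alice[8]=bob[11] gives a common subsequence of length 6. dp[10][11] = 6 confirms this is the maximum.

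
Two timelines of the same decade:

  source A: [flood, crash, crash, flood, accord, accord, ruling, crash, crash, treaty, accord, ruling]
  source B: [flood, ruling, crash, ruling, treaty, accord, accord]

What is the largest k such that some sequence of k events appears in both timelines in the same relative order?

5

Pick flood [1,1]; then crash [3,3]; then ruling [7,4]; then treaty [10,5]; then accord [11,7]; all 5 events appear in both, in order. dp[12][7] = 5 confirms this is the maximum.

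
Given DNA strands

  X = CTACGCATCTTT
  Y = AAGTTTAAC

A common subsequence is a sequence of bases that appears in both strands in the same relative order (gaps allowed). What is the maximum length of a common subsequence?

5

Pick A (X #3, Y #2), then G (X #5, Y #3), then T (X #8, Y #4), then T (X #10, Y #5), then T (X #11, Y #6); all 5 bases appear in both, in order, and the DP table's final entry dp[12][9] is also 5, so no common subsequence is longer.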